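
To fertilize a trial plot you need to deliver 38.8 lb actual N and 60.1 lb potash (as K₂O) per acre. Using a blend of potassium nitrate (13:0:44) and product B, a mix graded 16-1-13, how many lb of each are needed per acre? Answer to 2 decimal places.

With a, b = lb per acre of potassium nitrate and product B:
N: 0.13·a + 0.16·b = 38.8
K₂O: 0.44·a + 0.13·b = 60.1
Solving simultaneously: a = 85.4579, b = 173.065.

85.46 lb potassium nitrate, 173.07 lb product B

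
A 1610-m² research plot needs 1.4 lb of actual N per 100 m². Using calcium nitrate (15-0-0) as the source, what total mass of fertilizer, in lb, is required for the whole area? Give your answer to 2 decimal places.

150.27 lb

Product per 100 m² = 1.4 / 15% = 9.33333 lb.
Total product = 9.33333 × 1610 / 100 = 150.267 lb.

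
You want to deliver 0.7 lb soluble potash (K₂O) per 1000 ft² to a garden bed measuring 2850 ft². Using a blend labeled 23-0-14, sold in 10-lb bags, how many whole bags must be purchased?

2 bags

Product per 1000 ft² = 0.7 / 14% = 5 lb.
Total product = 5 × 2850 / 1000 = 14.25 lb.
Bags = ⌈14.25 / 10⌉ = 2.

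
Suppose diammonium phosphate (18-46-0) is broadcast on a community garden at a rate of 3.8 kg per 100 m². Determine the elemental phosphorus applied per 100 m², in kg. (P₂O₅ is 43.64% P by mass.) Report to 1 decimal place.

0.8 kg P per hundred sq m

P₂O₅ per 100 m² = 3.8 × 46% = 1.748 kg.
Elemental P = 1.748 × 0.4364 = 0.762827 kg per 100 m².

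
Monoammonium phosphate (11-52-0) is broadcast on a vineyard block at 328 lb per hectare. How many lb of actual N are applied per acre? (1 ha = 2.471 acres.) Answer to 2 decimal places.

nitrogen per hectare = 328 × 11% = 36.08 lb.
Convert to per acre: 36.08 × 0.404694 = 14.6014 lb.

14.60 lb N per acre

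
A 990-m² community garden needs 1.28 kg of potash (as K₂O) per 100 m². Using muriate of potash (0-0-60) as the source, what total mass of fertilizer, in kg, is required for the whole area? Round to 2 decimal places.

21.12 kg

Product per 100 m² = 1.28 / 60% = 2.13333 kg.
Total product = 2.13333 × 990 / 100 = 21.12 kg.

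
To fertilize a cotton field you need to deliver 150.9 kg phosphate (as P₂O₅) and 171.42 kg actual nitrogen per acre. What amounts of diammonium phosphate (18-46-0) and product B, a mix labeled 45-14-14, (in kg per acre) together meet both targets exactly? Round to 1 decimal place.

241.5 kg diammonium phosphate, 284.3 kg product B

Let a = kg of diammonium phosphate, b = kg of product B (per acre).
P₂O₅: 0.46·a + 0.14·b = 150.9
N: 0.18·a + 0.45·b = 171.42
Eliminate b: (row1) − 0.14/0.45·(row2) → 0.404·a = 97.5693, so a = 241.508.
Then b = (171.42 − 0.18·241.508) / 0.45 = 284.33.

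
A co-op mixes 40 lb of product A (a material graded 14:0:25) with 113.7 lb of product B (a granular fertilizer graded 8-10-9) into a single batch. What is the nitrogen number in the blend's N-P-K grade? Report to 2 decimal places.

9.56% N

Total mass = 40 + 113.7 = 153.7 lb.
N mass = 14%×40 + 8%×113.7 = 14.696 lb.
% N = 14.696 / 153.7 = 9.56148%.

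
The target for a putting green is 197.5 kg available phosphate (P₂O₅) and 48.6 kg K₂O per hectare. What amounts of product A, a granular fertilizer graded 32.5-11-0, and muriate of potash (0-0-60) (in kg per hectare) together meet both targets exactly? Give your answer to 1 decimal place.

With a, b = kg per hectare of product A and muriate of potash:
P₂O₅: 0.11·a + 0·b = 197.5
K₂O: 0·a + 0.6·b = 48.6
Solving simultaneously: a = 1795.45, b = 81.

1795.5 kg product A, 81.0 kg muriate of potash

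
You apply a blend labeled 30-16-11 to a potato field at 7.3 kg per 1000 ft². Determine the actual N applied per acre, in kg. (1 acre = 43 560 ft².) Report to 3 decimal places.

95.396 kg N per acre

nitrogen per 1000 ft² = 7.3 × 30% = 2.19 kg.
Convert to per acre: 2.19 × 43.56 = 95.3964 kg.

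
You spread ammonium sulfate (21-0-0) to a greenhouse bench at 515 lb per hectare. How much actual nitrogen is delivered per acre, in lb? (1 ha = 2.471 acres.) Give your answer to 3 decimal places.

nitrogen per hectare = 515 × 21% = 108.15 lb.
Convert to per acre: 108.15 × 0.404694 = 43.7677 lb.

43.768 lb N per acre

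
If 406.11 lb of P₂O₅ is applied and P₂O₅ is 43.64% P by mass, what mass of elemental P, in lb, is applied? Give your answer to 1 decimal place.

P = 406.11 × 0.4364 = 177.226 lb.

177.2 lb P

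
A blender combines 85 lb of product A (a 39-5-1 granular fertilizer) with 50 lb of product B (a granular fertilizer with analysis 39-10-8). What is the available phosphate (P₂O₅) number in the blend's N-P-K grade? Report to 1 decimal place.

Total mass = 85 + 50 = 135 lb.
P₂O₅ mass = 5%×85 + 10%×50 = 9.25 lb.
% P₂O₅ = 9.25 / 135 = 6.85185%.

6.9% P₂O₅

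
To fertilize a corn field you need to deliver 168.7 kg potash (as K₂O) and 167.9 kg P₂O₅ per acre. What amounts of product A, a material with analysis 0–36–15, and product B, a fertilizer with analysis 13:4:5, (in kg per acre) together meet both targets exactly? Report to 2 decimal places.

137.25 kg product A, 2962.25 kg product B

With a, b = kg per acre of product A and product B:
K₂O: 0.15·a + 0.05·b = 168.7
P₂O₅: 0.36·a + 0.04·b = 167.9
Eliminate b: (row1) − 0.05/0.04·(row2) → -0.3·a = -41.175, so a = 137.25.
Then b = (167.9 − 0.36·137.25) / 0.04 = 2962.25.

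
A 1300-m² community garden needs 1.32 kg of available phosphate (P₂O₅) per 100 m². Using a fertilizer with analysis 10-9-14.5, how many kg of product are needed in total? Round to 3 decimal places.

Product per 100 m² = 1.32 / 9% = 14.6667 kg.
Total product = 14.6667 × 1300 / 100 = 190.6667 kg.

190.667 kg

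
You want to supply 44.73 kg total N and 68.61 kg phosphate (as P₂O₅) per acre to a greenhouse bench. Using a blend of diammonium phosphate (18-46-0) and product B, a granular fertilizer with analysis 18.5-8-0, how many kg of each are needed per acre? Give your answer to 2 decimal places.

Let a = kg of diammonium phosphate, b = kg of product B (per acre).
N: 0.18·a + 0.185·b = 44.73
P₂O₅: 0.46·a + 0.08·b = 68.61
Eliminate b: (row1) − 0.185/0.08·(row2) → -0.88375·a = -113.931, so a = 128.917.
Then b = (68.61 − 0.46·128.917) / 0.08 = 116.351.

128.92 kg diammonium phosphate, 116.35 kg product B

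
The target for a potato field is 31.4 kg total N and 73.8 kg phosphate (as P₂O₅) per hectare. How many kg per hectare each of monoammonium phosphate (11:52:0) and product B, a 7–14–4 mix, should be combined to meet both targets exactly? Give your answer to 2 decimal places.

Per-hectare balance (a = monoammonium phosphate, b = product B):
N: 0.11·a + 0.07·b = 31.4
P₂O₅: 0.52·a + 0.14·b = 73.8
Solving simultaneously: a = 36.6667, b = 390.952.

36.67 kg monoammonium phosphate, 390.95 kg product B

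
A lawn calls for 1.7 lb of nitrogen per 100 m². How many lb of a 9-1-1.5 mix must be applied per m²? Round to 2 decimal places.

0.19 lb of product per sq m

Product per 100 m² = 1.7 / 9% = 18.8889 lb.
Convert to per m²: 18.8889 × 0.01 = 0.188889 lb.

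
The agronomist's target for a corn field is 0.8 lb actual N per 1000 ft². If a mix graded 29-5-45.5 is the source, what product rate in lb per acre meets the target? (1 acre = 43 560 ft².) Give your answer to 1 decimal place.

Product per 1000 ft² = 0.8 / 29% = 2.75862 lb.
Convert to per acre: 2.75862 × 43.56 = 120.166 lb.

120.2 lb of product per acre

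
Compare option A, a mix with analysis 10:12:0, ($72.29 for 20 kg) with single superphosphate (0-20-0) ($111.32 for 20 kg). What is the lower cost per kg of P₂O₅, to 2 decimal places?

option A: P₂O₅ per bag = 20 × 12% = 2.4 kg; cost = 72.29 / 2.4 = $30.1208/kg P₂O₅.
single superphosphate: P₂O₅ per bag = 20 × 20% = 4 kg; cost = 111.32 / 4 = $27.8300/kg P₂O₅.
single superphosphate is cheaper.

$27.83 per kg P₂O₅ (single superphosphate)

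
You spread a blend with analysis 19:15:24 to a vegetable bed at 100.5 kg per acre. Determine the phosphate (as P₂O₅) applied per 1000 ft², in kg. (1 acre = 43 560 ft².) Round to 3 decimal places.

0.346 kg P₂O₅ per thousand sq ft

P₂O₅ per acre = 100.5 × 15% = 15.075 kg.
Convert to per 1000 ft²: 15.075 × 0.0229568 = 0.346074 kg.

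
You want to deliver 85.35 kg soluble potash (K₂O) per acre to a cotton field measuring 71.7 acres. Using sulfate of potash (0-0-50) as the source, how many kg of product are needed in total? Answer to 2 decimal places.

Product per acre = 85.35 / 50% = 170.7 kg.
Total product = 170.7 × 71.7 = 12239.19 kg.

12239.19 kg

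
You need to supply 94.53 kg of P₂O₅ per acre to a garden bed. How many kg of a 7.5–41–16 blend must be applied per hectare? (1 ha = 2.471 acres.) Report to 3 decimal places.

569.716 kg of product per hectare

Product per acre = 94.53 / 41% = 230.561 kg.
Convert to per hectare: 230.561 × 2.471 = 569.7162 kg.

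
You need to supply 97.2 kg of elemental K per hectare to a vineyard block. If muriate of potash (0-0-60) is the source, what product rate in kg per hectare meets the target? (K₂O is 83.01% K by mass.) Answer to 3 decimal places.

As K₂O: 97.2 / 0.8301 = 117.094 kg per hectare.
Product per hectare = 117.094 / 60% = 195.1572 kg.

195.157 kg of product per hectare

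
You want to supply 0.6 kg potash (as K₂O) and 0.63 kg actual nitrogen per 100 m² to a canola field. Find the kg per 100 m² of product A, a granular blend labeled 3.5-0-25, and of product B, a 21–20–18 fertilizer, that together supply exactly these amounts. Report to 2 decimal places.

Let a = kg of product A, b = kg of product B (per 100 m²).
K₂O: 0.25·a + 0.18·b = 0.6
N: 0.035·a + 0.21·b = 0.63
From row1: a = (0.6 − 0.18·b) / 0.25.
Into row2: 0.035·(0.6 − 0.18·b)/0.25 + 0.21·b = 0.63 → b = 2.95455, a = 0.272727.

0.27 kg product A, 2.95 kg product B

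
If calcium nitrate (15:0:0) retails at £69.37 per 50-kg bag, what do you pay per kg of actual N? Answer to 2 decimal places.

£9.25 per kg N

N in bag = 50 × 15% = 7.5 kg.
Cost per kg N = £69.37 / 7.5 = £9.2493.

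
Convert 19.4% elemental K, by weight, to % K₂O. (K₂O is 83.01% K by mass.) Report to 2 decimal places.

%K₂O = 19.4 / 0.8301 = 23.3707%.

23.37% K₂O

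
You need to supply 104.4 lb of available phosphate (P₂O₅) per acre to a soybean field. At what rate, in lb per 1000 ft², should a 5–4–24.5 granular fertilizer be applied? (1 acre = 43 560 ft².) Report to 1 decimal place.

Product per acre = 104.4 / 4% = 2610 lb.
Convert to per 1000 ft²: 2610 × 0.0229568 = 59.9174 lb.

59.9 lb of product per thousand sq ft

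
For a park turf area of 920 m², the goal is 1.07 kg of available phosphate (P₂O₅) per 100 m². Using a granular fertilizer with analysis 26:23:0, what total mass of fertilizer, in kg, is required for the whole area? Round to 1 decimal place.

42.8 kg

Product per 100 m² = 1.07 / 23% = 4.65217 kg.
Total product = 4.65217 × 920 / 100 = 42.8 kg.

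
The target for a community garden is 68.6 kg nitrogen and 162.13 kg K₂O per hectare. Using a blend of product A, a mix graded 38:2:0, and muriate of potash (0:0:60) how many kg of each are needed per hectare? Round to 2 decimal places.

180.53 kg product A, 270.22 kg muriate of potash

Let a = kg of product A, b = kg of muriate of potash (per hectare).
N: 0.38·a + 0·b = 68.6
K₂O: 0·a + 0.6·b = 162.13
Solving simultaneously: a = 180.526, b = 270.217.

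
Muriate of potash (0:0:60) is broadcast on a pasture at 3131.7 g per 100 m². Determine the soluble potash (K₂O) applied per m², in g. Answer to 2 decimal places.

18.79 g K₂O per sq m

K₂O per 100 m² = 3131.7 × 60% = 1879.02 g.
Convert to per m²: 1879.02 × 0.01 = 18.7902 g.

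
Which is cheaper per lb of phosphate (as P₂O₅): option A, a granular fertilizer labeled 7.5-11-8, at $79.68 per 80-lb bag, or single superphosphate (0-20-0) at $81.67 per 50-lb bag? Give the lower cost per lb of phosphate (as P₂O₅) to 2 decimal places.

option A: P₂O₅ per bag = 80 × 11% = 8.8 lb; cost = 79.68 / 8.8 = $9.0545/lb P₂O₅.
single superphosphate: P₂O₅ per bag = 50 × 20% = 10 lb; cost = 81.67 / 10 = $8.1670/lb P₂O₅.
single superphosphate is cheaper.

$8.17 per lb P₂O₅ (single superphosphate)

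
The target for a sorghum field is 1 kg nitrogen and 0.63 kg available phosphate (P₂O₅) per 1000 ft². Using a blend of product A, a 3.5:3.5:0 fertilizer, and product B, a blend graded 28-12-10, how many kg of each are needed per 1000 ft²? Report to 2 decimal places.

With a, b = kg per 1000 ft² of product A and product B:
N: 0.035·a + 0.28·b = 1
P₂O₅: 0.035·a + 0.12·b = 0.63
Eliminate b: (row1) − 0.28/0.12·(row2) → -0.0466667·a = -0.47, so a = 10.0714.
Then b = (0.63 − 0.035·10.0714) / 0.12 = 2.3125.

10.07 kg product A, 2.31 kg product B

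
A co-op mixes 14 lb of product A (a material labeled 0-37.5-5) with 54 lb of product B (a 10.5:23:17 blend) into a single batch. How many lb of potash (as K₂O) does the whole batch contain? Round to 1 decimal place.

K₂O mass = 5%×14 + 17%×54 = 9.88 lb.

9.9 lb K₂O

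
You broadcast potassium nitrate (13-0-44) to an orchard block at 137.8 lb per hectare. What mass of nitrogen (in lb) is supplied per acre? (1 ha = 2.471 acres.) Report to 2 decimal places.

7.25 lb N per acre

nitrogen per hectare = 137.8 × 13% = 17.914 lb.
Convert to per acre: 17.914 × 0.404694 = 7.2497 lb.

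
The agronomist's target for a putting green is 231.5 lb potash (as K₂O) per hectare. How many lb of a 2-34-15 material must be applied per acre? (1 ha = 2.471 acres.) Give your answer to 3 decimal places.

Product per hectare = 231.5 / 15% = 1543.33 lb.
Convert to per acre: 1543.33 × 0.404694 = 624.5784 lb.

624.578 lb of product per acre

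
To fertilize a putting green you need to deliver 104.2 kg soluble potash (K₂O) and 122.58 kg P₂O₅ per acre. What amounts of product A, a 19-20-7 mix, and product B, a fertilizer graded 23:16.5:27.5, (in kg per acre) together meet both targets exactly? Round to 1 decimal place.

Per-acre balance (a = product A, b = product B):
K₂O: 0.07·a + 0.275·b = 104.2
P₂O₅: 0.2·a + 0.165·b = 122.58
Eliminate a: (row1) − 0.07/0.2·(row2) → 0.21725·b = 61.297, so b = 282.1496.
Back-substitute: a = (104.2 − 0.275·282.1496) / 0.07 = 380.127.

380.1 kg product A, 282.1 kg product B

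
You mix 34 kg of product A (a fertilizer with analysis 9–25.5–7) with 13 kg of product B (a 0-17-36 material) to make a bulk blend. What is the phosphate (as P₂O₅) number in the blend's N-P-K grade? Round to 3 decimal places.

Total mass = 34 + 13 = 47 kg.
P₂O₅ mass = 25.5%×34 + 17%×13 = 10.88 kg.
% P₂O₅ = 10.88 / 47 = 23.1489%.

23.149% P₂O₅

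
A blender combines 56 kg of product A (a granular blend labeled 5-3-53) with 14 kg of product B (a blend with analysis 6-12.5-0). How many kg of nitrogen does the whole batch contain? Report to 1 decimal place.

N mass = 5%×56 + 6%×14 = 3.64 kg.

3.6 kg N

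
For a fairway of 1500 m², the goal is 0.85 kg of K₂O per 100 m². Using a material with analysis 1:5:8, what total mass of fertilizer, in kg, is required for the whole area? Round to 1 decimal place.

Product per 100 m² = 0.85 / 8% = 10.625 kg.
Total product = 10.625 × 1500 / 100 = 159.375 kg.

159.4 kg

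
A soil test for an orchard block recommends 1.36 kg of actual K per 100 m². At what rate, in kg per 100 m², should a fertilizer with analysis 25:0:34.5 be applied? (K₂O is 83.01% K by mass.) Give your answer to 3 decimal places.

As K₂O: 1.36 / 0.8301 = 1.63836 kg per 100 m².
Product per 100 m² = 1.63836 / 34.5% = 4.74886 kg.

4.749 kg of product per hundred sq m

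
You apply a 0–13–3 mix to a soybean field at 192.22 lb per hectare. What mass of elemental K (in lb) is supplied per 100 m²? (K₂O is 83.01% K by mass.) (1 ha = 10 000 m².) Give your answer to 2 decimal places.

0.05 lb K per hundred sq m

K₂O per hectare = 192.22 × 3% = 5.7666 lb.
Elemental K = 5.7666 × 0.8301 = 4.78685 lb per hectare.
Convert to per 100 m²: 4.78685 × 0.01 = 0.0478685 lb.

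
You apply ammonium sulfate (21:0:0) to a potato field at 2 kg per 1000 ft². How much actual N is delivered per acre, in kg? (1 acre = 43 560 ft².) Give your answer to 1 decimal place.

nitrogen per 1000 ft² = 2 × 21% = 0.42 kg.
Convert to per acre: 0.42 × 43.56 = 18.2952 kg.

18.3 kg N per acre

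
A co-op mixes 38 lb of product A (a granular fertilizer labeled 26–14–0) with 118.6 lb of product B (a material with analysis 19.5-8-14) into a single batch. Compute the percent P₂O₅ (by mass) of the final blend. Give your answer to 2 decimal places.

Total mass = 38 + 118.6 = 156.6 lb.
P₂O₅ mass = 14%×38 + 8%×118.6 = 14.808 lb.
% P₂O₅ = 14.808 / 156.6 = 9.45594%.

9.46% P₂O₅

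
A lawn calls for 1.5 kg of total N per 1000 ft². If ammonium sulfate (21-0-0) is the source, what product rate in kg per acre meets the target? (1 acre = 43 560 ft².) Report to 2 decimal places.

Product per 1000 ft² = 1.5 / 21% = 7.14286 kg.
Convert to per acre: 7.14286 × 43.56 = 311.143 kg.

311.14 kg of product per acre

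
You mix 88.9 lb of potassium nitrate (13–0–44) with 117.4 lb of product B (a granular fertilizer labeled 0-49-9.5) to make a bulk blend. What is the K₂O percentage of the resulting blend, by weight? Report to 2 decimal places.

Total mass = 88.9 + 117.4 = 206.3 lb.
K₂O mass = 44%×88.9 + 9.5%×117.4 = 50.269 lb.
% K₂O = 50.269 / 206.3 = 24.3669%.

24.37% K₂O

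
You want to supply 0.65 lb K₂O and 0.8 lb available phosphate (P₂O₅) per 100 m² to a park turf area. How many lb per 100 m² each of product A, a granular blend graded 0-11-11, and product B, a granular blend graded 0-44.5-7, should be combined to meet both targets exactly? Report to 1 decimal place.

5.7 lb product A, 0.4 lb product B

Let a = lb of product A, b = lb of product B (per 100 m²).
K₂O: 0.11·a + 0.07·b = 0.65
P₂O₅: 0.11·a + 0.445·b = 0.8
Eliminate a: (row1) − 0.11/0.11·(row2) → -0.375·b = -0.15, so b = 0.4.
Back-substitute: a = (0.65 − 0.07·0.4) / 0.11 = 5.65455.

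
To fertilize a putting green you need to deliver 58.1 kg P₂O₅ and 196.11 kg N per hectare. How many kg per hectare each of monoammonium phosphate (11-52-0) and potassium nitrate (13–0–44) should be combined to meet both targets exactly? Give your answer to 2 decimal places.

With a, b = kg per hectare of monoammonium phosphate and potassium nitrate:
P₂O₅: 0.52·a + 0·b = 58.1
N: 0.11·a + 0.13·b = 196.11
Eliminate b: (row1) − 0/0.13·(row2) → 0.52·a = 58.1, so a = 111.731.
Then b = (196.11 − 0.11·111.731) / 0.13 = 1413.997.

111.73 kg monoammonium phosphate, 1414.00 kg potassium nitrate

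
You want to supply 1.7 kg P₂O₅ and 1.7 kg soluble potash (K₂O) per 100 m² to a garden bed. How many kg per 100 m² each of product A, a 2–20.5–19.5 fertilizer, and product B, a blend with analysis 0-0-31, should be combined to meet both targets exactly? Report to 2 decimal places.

8.29 kg product A, 0.27 kg product B

With a, b = kg per 100 m² of product A and product B:
P₂O₅: 0.205·a + 0·b = 1.7
K₂O: 0.195·a + 0.31·b = 1.7
From row1: a = (1.7 − 0·b) / 0.205.
Into row2: 0.195·(1.7 − 0·b)/0.205 + 0.31·b = 1.7 → b = 0.267506, a = 8.29268.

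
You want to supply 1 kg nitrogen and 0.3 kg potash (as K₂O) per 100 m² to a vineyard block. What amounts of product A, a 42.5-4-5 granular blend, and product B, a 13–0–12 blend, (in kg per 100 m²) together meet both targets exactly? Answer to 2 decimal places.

1.82 kg product A, 1.74 kg product B

Let a = kg of product A, b = kg of product B (per 100 m²).
N: 0.425·a + 0.13·b = 1
K₂O: 0.05·a + 0.12·b = 0.3
From row1: a = (1 − 0.13·b) / 0.425.
Into row2: 0.05·(1 − 0.13·b)/0.425 + 0.12·b = 0.3 → b = 1.74157, a = 1.82022.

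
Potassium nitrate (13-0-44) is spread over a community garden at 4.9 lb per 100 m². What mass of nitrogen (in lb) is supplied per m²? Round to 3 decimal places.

0.006 lb N per sq m

nitrogen per 100 m² = 4.9 × 13% = 0.637 lb.
Convert to per m²: 0.637 × 0.01 = 0.00637 lb.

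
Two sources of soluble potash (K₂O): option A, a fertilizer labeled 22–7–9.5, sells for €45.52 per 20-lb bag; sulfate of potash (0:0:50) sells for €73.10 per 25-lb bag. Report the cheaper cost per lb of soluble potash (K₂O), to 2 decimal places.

€5.85 per lb K₂O (sulfate of potash)

option A: K₂O per bag = 20 × 9.5% = 1.9 lb; cost = 45.52 / 1.9 = €23.9579/lb K₂O.
sulfate of potash: K₂O per bag = 25 × 50% = 12.5 lb; cost = 73.10 / 12.5 = €5.8480/lb K₂O.
sulfate of potash is cheaper.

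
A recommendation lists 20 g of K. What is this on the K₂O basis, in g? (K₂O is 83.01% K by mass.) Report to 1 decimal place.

K₂O = 20 / 0.8301 = 24.0935 g.

24.1 g K₂O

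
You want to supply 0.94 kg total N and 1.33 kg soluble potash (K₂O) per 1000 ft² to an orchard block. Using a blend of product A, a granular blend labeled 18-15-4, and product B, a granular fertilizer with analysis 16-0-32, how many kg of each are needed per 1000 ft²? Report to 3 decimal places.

1.719 kg product A, 3.941 kg product B

With a, b = kg per 1000 ft² of product A and product B:
N: 0.18·a + 0.16·b = 0.94
K₂O: 0.04·a + 0.32·b = 1.33
From row1: a = (0.94 − 0.16·b) / 0.18.
Into row2: 0.04·(0.94 − 0.16·b)/0.18 + 0.32·b = 1.33 → b = 3.94141, a = 1.71875.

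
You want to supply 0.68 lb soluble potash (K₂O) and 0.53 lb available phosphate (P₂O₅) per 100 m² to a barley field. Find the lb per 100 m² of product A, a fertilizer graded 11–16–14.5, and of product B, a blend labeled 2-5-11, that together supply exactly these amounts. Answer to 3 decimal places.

With a, b = lb per 100 m² of product A and product B:
K₂O: 0.145·a + 0.11·b = 0.68
P₂O₅: 0.16·a + 0.05·b = 0.53
Solving simultaneously: a = 2.34783, b = 3.08696.

2.348 lb product A, 3.087 lb product B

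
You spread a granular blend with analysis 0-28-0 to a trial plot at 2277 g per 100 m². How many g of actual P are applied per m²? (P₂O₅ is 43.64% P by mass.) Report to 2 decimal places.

2.78 g P per sq m

P₂O₅ per 100 m² = 2277 × 28% = 637.56 g.
Elemental P = 637.56 × 0.4364 = 278.231 g per 100 m².
Convert to per m²: 278.231 × 0.01 = 2.78231 g.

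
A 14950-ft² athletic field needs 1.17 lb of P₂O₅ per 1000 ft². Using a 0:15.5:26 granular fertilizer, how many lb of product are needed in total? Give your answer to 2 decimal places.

Product per 1000 ft² = 1.17 / 15.5% = 7.54839 lb.
Total product = 7.54839 × 14950 / 1000 = 112.848 lb.

112.85 lb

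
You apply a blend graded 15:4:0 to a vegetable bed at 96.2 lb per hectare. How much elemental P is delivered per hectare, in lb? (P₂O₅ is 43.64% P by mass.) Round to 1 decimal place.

1.7 lb P per hectare

P₂O₅ per hectare = 96.2 × 4% = 3.848 lb.
Elemental P = 3.848 × 0.4364 = 1.67927 lb per hectare.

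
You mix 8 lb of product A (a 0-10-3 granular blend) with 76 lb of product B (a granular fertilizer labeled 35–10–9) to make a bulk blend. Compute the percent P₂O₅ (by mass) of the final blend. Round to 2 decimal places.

10.00% P₂O₅

Total mass = 8 + 76 = 84 lb.
P₂O₅ mass = 10%×8 + 10%×76 = 8.4 lb.
% P₂O₅ = 8.4 / 84 = 10%.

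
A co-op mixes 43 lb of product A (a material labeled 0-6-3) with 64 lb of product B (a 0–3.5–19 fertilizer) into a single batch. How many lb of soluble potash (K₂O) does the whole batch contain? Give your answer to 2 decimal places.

K₂O mass = 3%×43 + 19%×64 = 13.45 lb.

13.45 lb K₂O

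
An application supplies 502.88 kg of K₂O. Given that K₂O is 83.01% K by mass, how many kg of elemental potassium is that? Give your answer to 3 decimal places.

K = 502.88 × 0.8301 = 417.4407 kg.

417.441 kg K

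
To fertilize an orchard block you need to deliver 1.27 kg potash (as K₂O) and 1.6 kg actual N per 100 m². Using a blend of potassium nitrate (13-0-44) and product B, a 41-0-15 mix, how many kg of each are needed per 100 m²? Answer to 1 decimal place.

Per-100 m² balance (a = potassium nitrate, b = product B):
K₂O: 0.44·a + 0.15·b = 1.27
N: 0.13·a + 0.41·b = 1.6
Eliminate a: (row1) − 0.44/0.13·(row2) → -1.23769·b = -4.14538, so b = 3.34929.
Back-substitute: a = (1.27 − 0.15·3.34929) / 0.44 = 1.74456.

1.7 kg potassium nitrate, 3.3 kg product B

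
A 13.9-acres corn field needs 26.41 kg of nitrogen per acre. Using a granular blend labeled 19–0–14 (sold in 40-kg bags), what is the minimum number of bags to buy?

Product per acre = 26.41 / 19% = 139 kg.
Total product = 139 × 13.9 = 1932.1 kg.
Bags = ⌈1932.1 / 40⌉ = 49.

49 bags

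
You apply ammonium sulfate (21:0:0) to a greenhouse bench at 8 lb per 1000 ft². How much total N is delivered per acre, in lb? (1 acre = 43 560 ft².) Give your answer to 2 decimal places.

nitrogen per 1000 ft² = 8 × 21% = 1.68 lb.
Convert to per acre: 1.68 × 43.56 = 73.1808 lb.

73.18 lb N per acre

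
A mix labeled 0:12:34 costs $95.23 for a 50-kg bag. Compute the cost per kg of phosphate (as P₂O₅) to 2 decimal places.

$15.87 per kg P₂O₅

P₂O₅ in bag = 50 × 12% = 6 kg.
Cost per kg P₂O₅ = $95.23 / 6 = $15.8717.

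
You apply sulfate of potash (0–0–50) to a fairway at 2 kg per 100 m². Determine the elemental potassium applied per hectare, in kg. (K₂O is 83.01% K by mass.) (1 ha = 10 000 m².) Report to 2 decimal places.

K₂O per 100 m² = 2 × 50% = 1 kg.
Elemental K = 1 × 0.8301 = 0.8301 kg per 100 m².
Convert to per hectare: 0.8301 × 100 = 83.01 kg.

83.01 kg K per hectare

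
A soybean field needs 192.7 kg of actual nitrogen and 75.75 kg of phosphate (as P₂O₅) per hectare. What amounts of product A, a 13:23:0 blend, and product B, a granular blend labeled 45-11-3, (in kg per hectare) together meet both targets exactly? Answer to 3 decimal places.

144.512 kg product A, 386.474 kg product B

Let a = kg of product A, b = kg of product B (per hectare).
N: 0.13·a + 0.45·b = 192.7
P₂O₅: 0.23·a + 0.11·b = 75.75
Eliminate a: (row1) − 0.13/0.23·(row2) → 0.387826·b = 149.885, so b = 386.4742.
Back-substitute: a = (192.7 − 0.45·386.4742) / 0.13 = 144.5123.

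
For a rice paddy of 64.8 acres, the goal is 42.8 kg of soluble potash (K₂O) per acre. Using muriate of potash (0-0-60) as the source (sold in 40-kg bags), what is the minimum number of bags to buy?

116 bags

Product per acre = 42.8 / 60% = 71.3333 kg.
Total product = 71.3333 × 64.8 = 4622.4 kg.
Bags = ⌈4622.4 / 40⌉ = 116.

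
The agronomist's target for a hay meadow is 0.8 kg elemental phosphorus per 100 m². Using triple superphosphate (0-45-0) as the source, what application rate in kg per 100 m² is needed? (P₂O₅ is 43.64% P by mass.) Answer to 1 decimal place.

As P₂O₅: 0.8 / 0.4364 = 1.83318 kg per 100 m².
Product per 100 m² = 1.83318 / 45% = 4.07373 kg.

4.1 kg of product per hundred sq m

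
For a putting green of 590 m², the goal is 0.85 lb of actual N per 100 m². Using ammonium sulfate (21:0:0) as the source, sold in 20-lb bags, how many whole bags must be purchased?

Product per 100 m² = 0.85 / 21% = 4.04762 lb.
Total product = 4.04762 × 590 / 100 = 23.881 lb.
Bags = ⌈23.881 / 20⌉ = 2.

2 bags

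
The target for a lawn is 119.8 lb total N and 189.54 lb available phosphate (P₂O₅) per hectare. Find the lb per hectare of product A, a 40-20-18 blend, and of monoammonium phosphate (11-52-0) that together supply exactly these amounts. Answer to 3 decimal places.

With a, b = lb per hectare of product A and monoammonium phosphate:
N: 0.4·a + 0.11·b = 119.8
P₂O₅: 0.2·a + 0.52·b = 189.54
Solving simultaneously: a = 222.8312, b = 278.7957.

222.831 lb product A, 278.796 lb monoammonium phosphate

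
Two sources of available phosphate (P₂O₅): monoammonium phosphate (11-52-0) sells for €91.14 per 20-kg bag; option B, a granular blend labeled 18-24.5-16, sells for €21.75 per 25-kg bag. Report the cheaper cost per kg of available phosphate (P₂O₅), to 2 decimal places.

monoammonium phosphate: P₂O₅ per bag = 20 × 52% = 10.4 kg; cost = 91.14 / 10.4 = €8.7635/kg P₂O₅.
option B: P₂O₅ per bag = 25 × 24.5% = 6.125 kg; cost = 21.75 / 6.125 = €3.5510/kg P₂O₅.
option B is cheaper.

€3.55 per kg P₂O₅ (option B)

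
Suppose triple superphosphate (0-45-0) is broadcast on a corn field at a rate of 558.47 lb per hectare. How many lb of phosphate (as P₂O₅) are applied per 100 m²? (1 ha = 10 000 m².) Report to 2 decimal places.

2.51 lb P₂O₅ per hundred sq m

P₂O₅ per hectare = 558.47 × 45% = 251.312 lb.
Convert to per 100 m²: 251.312 × 0.01 = 2.51312 lb.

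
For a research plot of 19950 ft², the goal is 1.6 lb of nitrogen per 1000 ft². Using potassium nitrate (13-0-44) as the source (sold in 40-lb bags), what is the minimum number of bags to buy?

7 bags

Product per 1000 ft² = 1.6 / 13% = 12.3077 lb.
Total product = 12.3077 × 19950 / 1000 = 245.538 lb.
Bags = ⌈245.538 / 40⌉ = 7.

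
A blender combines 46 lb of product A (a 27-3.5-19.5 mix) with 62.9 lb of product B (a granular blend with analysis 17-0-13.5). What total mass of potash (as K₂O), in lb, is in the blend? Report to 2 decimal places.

K₂O mass = 19.5%×46 + 13.5%×62.9 = 17.4615 lb.

17.46 lb K₂O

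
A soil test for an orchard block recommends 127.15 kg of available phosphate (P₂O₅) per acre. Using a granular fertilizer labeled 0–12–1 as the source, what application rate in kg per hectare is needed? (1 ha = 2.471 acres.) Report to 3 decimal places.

2618.230 kg of product per hectare

Product per acre = 127.15 / 12% = 1059.58 kg.
Convert to per hectare: 1059.58 × 2.471 = 2618.2304 kg.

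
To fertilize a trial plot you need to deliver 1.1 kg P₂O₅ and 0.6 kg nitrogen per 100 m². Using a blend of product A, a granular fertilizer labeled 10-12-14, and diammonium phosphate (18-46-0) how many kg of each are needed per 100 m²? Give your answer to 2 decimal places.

3.20 kg product A, 1.56 kg diammonium phosphate

With a, b = kg per 100 m² of product A and diammonium phosphate:
P₂O₅: 0.12·a + 0.46·b = 1.1
N: 0.1·a + 0.18·b = 0.6
Eliminate b: (row1) − 0.46/0.18·(row2) → -0.135556·a = -0.433333, so a = 3.19672.
Then b = (0.6 − 0.1·3.19672) / 0.18 = 1.55738.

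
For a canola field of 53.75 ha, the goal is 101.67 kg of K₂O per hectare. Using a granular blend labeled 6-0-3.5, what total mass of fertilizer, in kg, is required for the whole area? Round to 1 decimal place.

Product per hectare = 101.67 / 3.5% = 2904.86 kg.
Total product = 2904.86 × 53.75 = 156136.07 kg.

156136.1 kg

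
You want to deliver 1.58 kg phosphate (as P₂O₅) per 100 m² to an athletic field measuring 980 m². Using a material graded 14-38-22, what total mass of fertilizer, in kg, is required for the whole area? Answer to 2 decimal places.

40.75 kg

Product per 100 m² = 1.58 / 38% = 4.15789 kg.
Total product = 4.15789 × 980 / 100 = 40.7474 kg.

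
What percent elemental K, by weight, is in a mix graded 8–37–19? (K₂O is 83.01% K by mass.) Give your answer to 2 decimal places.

%K = 19 × 0.8301 = 15.7719%.

15.77% K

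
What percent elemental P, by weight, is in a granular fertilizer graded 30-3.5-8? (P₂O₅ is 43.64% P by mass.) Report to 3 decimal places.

%P = 3.5 × 0.4364 = 1.5274%.

1.527% P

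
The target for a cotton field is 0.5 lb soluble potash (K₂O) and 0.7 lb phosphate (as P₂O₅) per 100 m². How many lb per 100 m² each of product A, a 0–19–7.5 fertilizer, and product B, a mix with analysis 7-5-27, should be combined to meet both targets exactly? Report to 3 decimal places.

Per-100 m² balance (a = product A, b = product B):
K₂O: 0.075·a + 0.27·b = 0.5
P₂O₅: 0.19·a + 0.05·b = 0.7
Eliminate b: (row1) − 0.27/0.05·(row2) → -0.951·a = -3.28, so a = 3.449001.
Then b = (0.7 − 0.19·3.449001) / 0.05 = 0.893796.

3.449 lb product A, 0.894 lb product B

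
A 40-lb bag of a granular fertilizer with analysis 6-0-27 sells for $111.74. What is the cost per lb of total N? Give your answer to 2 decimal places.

N in bag = 40 × 6% = 2.4 lb.
Cost per lb N = $111.74 / 2.4 = $46.5583.

$46.56 per lb N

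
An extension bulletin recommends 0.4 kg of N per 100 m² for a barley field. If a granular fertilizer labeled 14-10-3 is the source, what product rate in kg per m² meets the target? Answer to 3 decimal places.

0.029 kg of product per sq m

Product per 100 m² = 0.4 / 14% = 2.85714 kg.
Convert to per m²: 2.85714 × 0.01 = 0.0285714 kg.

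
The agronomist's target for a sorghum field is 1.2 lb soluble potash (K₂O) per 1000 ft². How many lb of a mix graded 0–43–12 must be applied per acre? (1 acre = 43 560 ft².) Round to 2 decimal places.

435.60 lb of product per acre

Product per 1000 ft² = 1.2 / 12% = 10 lb.
Convert to per acre: 10 × 43.56 = 435.6 lb.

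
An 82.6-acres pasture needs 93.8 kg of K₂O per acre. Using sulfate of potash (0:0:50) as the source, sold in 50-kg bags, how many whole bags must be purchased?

310 bags

Product per acre = 93.8 / 50% = 187.6 kg.
Total product = 187.6 × 82.6 = 15495.8 kg.
Bags = ⌈15495.8 / 50⌉ = 310.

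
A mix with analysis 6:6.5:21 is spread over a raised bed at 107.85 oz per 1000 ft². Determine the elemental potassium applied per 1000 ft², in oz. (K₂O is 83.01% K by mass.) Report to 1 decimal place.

K₂O per 1000 ft² = 107.85 × 21% = 22.6485 oz.
Elemental K = 22.6485 × 0.8301 = 18.8005 oz per 1000 ft².

18.8 oz K per thousand sq ft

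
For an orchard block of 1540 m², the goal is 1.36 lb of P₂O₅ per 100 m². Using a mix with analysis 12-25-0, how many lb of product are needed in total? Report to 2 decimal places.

83.78 lb

Product per 100 m² = 1.36 / 25% = 5.44 lb.
Total product = 5.44 × 1540 / 100 = 83.776 lb.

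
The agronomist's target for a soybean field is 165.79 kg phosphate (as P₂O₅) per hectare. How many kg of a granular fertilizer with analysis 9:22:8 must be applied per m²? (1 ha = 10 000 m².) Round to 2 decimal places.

0.08 kg of product per sq m

Product per hectare = 165.79 / 22% = 753.591 kg.
Convert to per m²: 753.591 × 0.0001 = 0.0753591 kg.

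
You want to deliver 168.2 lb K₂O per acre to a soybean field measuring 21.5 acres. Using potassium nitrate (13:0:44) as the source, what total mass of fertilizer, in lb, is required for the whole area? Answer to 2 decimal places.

8218.86 lb

Product per acre = 168.2 / 44% = 382.273 lb.
Total product = 382.273 × 21.5 = 8218.864 lb.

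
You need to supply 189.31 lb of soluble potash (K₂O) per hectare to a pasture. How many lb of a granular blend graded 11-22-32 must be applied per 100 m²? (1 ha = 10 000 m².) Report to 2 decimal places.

Product per hectare = 189.31 / 32% = 591.594 lb.
Convert to per 100 m²: 591.594 × 0.01 = 5.91594 lb.

5.92 lb of product per hundred sq m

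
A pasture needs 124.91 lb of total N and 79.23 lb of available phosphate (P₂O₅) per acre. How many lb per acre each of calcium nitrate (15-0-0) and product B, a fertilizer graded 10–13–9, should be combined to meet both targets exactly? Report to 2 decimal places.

With a, b = lb per acre of calcium nitrate and product B:
N: 0.15·a + 0.1·b = 124.91
P₂O₅: 0·a + 0.13·b = 79.23
Solving simultaneously: a = 426.426, b = 609.462.

426.43 lb calcium nitrate, 609.46 lb product B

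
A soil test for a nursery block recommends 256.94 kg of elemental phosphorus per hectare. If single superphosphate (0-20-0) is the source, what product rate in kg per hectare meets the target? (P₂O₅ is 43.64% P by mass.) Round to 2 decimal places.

2943.86 kg of product per hectare

As P₂O₅: 256.94 / 0.4364 = 588.772 kg per hectare.
Product per hectare = 588.772 / 20% = 2943.859 kg.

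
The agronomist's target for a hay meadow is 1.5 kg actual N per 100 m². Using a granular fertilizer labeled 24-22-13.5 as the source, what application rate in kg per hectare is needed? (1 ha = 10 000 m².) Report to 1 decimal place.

Product per 100 m² = 1.5 / 24% = 6.25 kg.
Convert to per hectare: 6.25 × 100 = 625 kg.

625.0 kg of product per hectare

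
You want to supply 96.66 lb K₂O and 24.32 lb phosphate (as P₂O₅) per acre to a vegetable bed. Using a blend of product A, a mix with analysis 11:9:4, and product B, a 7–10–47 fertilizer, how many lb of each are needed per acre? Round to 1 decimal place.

46.1 lb product A, 201.7 lb product B

With a, b = lb per acre of product A and product B:
K₂O: 0.04·a + 0.47·b = 96.66
P₂O₅: 0.09·a + 0.1·b = 24.32
From row1: a = (96.66 − 0.47·b) / 0.04.
Into row2: 0.09·(96.66 − 0.47·b)/0.04 + 0.1·b = 24.32 → b = 201.739, a = 46.0679.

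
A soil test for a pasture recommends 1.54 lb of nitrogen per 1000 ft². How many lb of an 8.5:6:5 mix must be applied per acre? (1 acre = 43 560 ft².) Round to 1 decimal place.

789.2 lb of product per acre

Product per 1000 ft² = 1.54 / 8.5% = 18.1176 lb.
Convert to per acre: 18.1176 × 43.56 = 789.205 lb.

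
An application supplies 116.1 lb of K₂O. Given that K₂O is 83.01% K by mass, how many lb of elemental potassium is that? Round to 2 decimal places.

96.37 lb K

K = 116.1 × 0.8301 = 96.3746 lb.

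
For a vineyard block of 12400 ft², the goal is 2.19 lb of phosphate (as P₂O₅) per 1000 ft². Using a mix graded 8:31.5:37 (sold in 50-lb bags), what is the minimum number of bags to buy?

2 bags

Product per 1000 ft² = 2.19 / 31.5% = 6.95238 lb.
Total product = 6.95238 × 12400 / 1000 = 86.2095 lb.
Bags = ⌈86.2095 / 50⌉ = 2.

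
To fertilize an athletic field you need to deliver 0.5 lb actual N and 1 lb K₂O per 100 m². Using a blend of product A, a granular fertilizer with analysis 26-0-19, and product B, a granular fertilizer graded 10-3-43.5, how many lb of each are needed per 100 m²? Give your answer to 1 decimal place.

Per-100 m² balance (a = product A, b = product B):
N: 0.26·a + 0.1·b = 0.5
K₂O: 0.19·a + 0.435·b = 1
Eliminate a: (row1) − 0.26/0.19·(row2) → -0.495263·b = -0.868421, so b = 1.75345.
Back-substitute: a = (0.5 − 0.1·1.75345) / 0.26 = 1.24867.

1.2 lb product A, 1.8 lb product B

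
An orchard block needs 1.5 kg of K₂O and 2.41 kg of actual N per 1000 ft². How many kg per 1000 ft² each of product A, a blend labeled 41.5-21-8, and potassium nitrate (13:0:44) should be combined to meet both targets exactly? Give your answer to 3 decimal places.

Per-1000 ft² balance (a = product A, b = potassium nitrate):
K₂O: 0.08·a + 0.44·b = 1.5
N: 0.415·a + 0.13·b = 2.41
From row1: a = (1.5 − 0.44·b) / 0.08.
Into row2: 0.415·(1.5 − 0.44·b)/0.08 + 0.13·b = 2.41 → b = 2.49535, a = 5.02555.

5.026 kg product A, 2.495 kg potassium nitrate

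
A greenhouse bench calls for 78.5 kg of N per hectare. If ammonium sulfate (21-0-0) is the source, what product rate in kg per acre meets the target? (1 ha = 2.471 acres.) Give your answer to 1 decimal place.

Product per hectare = 78.5 / 21% = 373.81 kg.
Convert to per acre: 373.81 × 0.404694 = 151.279 kg.

151.3 kg of product per acre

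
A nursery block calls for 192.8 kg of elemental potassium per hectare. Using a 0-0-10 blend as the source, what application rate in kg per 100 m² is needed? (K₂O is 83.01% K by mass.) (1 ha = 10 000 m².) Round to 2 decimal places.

23.23 kg of product per hundred sq m

As K₂O: 192.8 / 0.8301 = 232.261 kg per hectare.
Product per hectare = 232.261 / 10% = 2322.61 kg.
Convert to per 100 m²: 2322.61 × 0.01 = 23.2261 kg.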